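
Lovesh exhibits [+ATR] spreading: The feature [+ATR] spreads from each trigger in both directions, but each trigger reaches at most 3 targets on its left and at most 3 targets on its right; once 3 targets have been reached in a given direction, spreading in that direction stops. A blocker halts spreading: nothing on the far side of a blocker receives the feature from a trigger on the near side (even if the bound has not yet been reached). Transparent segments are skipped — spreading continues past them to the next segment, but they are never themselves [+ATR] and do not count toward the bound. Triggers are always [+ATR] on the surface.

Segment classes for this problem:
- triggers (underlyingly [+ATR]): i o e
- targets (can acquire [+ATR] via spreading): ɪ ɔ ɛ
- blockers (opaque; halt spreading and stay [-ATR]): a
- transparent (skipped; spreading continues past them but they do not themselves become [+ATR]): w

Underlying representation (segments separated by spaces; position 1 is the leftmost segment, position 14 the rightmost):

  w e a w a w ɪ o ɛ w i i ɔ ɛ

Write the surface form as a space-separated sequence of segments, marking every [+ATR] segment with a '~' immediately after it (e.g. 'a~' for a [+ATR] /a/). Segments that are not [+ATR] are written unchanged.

From /e/ at 2 rightward: 3 /a/ blocks.
From /e/ at 2 leftward: 1 /w/ transparent; word edge.
From /o/ at 8 rightward: 9 /ɛ/ → [+ATR]; 10 /w/ transparent; 11 /i/ is itself a trigger — this domain ends here.
From /o/ at 8 leftward: 7 /ɪ/ → [+ATR]; 6 /w/ transparent; 5 /a/ blocks.
From /i/ at 11 rightward: 12 /i/ is itself a trigger — this domain ends here.
From /i/ at 11 leftward: 10 /w/ transparent; 9 /ɛ/ → [+ATR]; 8 /o/ is itself a trigger — this domain ends here.
From /i/ at 12 rightward: 13 /ɔ/ → [+ATR]; 14 /ɛ/ → [+ATR]; word edge.
From /i/ at 12 leftward: 11 /i/ is itself a trigger — this domain ends here.
[+ATR] positions on the surface: 2 7 8 9 11 12 13 14.

w e~ a w a w ɪ~ o~ ɛ~ w i~ i~ ɔ~ ɛ~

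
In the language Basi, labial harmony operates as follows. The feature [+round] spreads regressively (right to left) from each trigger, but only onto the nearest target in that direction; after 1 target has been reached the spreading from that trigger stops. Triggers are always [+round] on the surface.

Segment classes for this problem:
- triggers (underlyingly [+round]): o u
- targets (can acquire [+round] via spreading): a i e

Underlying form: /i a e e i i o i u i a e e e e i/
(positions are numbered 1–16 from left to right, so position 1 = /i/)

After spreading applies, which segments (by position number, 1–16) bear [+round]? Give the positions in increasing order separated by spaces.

6 7 8 9

From /o/ at 7 leftward: 6 /i/ → [+round]; bound reached.
From /u/ at 9 leftward: 8 /i/ → [+round]; bound reached.
Targets with no active source: positions 1 2 3 4 5 10 11 12 13 14 15 16 stay [-round].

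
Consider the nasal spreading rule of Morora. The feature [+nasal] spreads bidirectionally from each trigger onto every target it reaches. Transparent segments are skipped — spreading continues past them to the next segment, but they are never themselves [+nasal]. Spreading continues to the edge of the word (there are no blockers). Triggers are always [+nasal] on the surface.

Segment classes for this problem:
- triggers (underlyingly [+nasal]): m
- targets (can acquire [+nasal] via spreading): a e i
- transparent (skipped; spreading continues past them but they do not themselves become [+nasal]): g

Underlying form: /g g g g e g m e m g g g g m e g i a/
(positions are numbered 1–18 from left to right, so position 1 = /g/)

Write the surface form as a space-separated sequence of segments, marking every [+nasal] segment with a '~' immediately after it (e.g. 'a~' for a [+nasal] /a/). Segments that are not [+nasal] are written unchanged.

g g g g e~ g m~ e~ m~ g g g g m~ e~ g i~ a~

From /m/ at 7 rightward: 8 /e/ → [+nasal]; 9 /m/ is itself a trigger — this domain ends here.
From /m/ at 7 leftward: 6 /g/ transparent; 5 /e/ → [+nasal]; 4 /g/ transparent; 3 /g/ transparent; 2 /g/ transparent; 1 /g/ transparent; word edge.
From /m/ at 9 rightward: 10 /g/ transparent; 11 /g/ transparent; 12 /g/ transparent; 13 /g/ transparent; 14 /m/ is itself a trigger — this domain ends here.
From /m/ at 9 leftward: 8 /e/ → [+nasal]; 7 /m/ is itself a trigger — this domain ends here.
From /m/ at 14 rightward: 15 /e/ → [+nasal]; 16 /g/ transparent; 17 /i/ → [+nasal]; 18 /a/ → [+nasal]; word edge.
From /m/ at 14 leftward: 13 /g/ transparent; 12 /g/ transparent; 11 /g/ transparent; 10 /g/ transparent; 9 /m/ is itself a trigger — this domain ends here.
[+nasal] positions on the surface: 5 7 8 9 14 15 17 18.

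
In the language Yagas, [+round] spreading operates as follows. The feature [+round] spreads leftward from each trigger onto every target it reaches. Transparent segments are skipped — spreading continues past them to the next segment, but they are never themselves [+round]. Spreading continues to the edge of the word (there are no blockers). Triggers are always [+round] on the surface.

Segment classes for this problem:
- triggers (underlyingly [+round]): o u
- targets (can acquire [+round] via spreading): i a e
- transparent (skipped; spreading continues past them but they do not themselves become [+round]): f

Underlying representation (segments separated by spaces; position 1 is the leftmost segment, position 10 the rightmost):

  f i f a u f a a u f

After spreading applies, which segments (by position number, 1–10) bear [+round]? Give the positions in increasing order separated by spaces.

2 4 5 7 8 9

From /u/ at 5 leftward: 4 /a/ → [+round]; 3 /f/ transparent; 2 /i/ → [+round]; 1 /f/ transparent; word edge.
From /u/ at 9 leftward: 8 /a/ → [+round]; 7 /a/ → [+round]; 6 /f/ transparent; 5 /u/ is itself a trigger — this domain ends here.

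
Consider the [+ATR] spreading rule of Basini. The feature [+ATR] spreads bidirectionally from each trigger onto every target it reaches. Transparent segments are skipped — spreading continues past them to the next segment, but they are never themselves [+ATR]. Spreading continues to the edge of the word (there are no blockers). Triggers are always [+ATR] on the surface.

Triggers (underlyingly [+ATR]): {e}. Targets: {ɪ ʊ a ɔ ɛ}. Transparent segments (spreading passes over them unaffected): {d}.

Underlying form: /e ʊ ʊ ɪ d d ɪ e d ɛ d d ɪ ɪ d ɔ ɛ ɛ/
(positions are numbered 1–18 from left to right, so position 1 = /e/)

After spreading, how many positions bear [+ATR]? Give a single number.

From /e/ at 1 rightward: 2 /ʊ/ → [+ATR]; 3 /ʊ/ → [+ATR]; 4 /ɪ/ → [+ATR]; 5 /d/ transparent; 6 /d/ transparent; 7 /ɪ/ → [+ATR]; 8 /e/ is itself a trigger — this domain ends here.
From /e/ at 1 leftward: word edge.
From /e/ at 8 rightward: 9 /d/ transparent; 10 /ɛ/ → [+ATR]; 11 /d/ transparent; 12 /d/ transparent; 13 /ɪ/ → [+ATR]; 14 /ɪ/ → [+ATR]; 15 /d/ transparent; 16 /ɔ/ → [+ATR]; 17 /ɛ/ → [+ATR]; 18 /ɛ/ → [+ATR]; word edge.
From /e/ at 8 leftward: 7 /ɪ/ → [+ATR]; 6 /d/ transparent; 5 /d/ transparent; 4 /ɪ/ → [+ATR]; 3 /ʊ/ → [+ATR]; 2 /ʊ/ → [+ATR]; 1 /e/ is itself a trigger — this domain ends here.
[+ATR] positions on the surface: 1 2 3 4 7 8 10 13 14 16 17 18.

12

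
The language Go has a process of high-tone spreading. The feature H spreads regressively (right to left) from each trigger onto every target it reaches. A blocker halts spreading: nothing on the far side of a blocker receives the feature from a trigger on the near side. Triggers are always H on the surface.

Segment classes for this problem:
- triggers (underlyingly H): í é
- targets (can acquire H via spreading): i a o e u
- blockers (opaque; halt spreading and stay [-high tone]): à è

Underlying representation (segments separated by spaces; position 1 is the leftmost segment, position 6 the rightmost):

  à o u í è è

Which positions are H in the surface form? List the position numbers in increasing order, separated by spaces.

From /í/ at 4 leftward: 3 /u/ → H; 2 /o/ → H; 1 /à/ blocks.

2 3 4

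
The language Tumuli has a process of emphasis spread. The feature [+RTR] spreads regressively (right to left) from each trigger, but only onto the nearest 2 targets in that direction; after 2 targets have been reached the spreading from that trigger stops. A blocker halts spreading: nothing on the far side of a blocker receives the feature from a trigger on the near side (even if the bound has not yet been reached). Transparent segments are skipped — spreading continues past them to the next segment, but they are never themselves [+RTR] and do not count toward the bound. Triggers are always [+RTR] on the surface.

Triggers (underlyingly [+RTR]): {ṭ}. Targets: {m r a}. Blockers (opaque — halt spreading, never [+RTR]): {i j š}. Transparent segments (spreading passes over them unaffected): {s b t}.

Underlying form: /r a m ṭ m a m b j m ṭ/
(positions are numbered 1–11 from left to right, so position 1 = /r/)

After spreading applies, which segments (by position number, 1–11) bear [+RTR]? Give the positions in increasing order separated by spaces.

From /ṭ/ at 4 leftward: 3 /m/ → [+RTR]; 2 /a/ → [+RTR]; bound reached.
From /ṭ/ at 11 leftward: 10 /m/ → [+RTR]; 9 /j/ blocks.
Targets with no active source: positions 1 5 6 7 stay [-emphatic].

2 3 4 10 11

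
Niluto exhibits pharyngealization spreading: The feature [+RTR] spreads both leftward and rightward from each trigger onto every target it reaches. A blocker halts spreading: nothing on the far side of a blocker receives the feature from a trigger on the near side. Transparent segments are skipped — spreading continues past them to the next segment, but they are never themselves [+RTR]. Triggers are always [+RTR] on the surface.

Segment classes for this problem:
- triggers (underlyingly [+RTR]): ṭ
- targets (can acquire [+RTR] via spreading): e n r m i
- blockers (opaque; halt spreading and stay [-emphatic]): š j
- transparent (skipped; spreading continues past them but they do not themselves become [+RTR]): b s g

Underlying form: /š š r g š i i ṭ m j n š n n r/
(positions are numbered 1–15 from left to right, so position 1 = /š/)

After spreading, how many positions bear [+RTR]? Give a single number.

4

From /ṭ/ at 8 rightward: 9 /m/ → [+RTR]; 10 /j/ blocks.
From /ṭ/ at 8 leftward: 7 /i/ → [+RTR]; 6 /i/ → [+RTR]; 5 /š/ blocks.
Targets with no active source: positions 3 11 13 14 15 stay [-emphatic].
[+RTR] positions on the surface: 6 7 8 9.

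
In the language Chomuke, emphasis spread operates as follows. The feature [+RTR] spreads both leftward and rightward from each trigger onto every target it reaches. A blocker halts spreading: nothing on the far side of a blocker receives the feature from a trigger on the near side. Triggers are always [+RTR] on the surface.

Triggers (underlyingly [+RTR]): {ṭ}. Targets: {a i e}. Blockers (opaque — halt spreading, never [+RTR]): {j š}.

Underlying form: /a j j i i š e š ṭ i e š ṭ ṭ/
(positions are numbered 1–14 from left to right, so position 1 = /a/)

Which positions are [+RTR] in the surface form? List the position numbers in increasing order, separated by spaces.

9 10 11 13 14

From /ṭ/ at 9 rightward: 10 /i/ → [+RTR]; 11 /e/ → [+RTR]; 12 /š/ blocks.
From /ṭ/ at 9 leftward: 8 /š/ blocks.
From /ṭ/ at 13 rightward: 14 /ṭ/ is itself a trigger — this domain ends here.
From /ṭ/ at 13 leftward: 12 /š/ blocks.
From /ṭ/ at 14 rightward: word edge.
From /ṭ/ at 14 leftward: 13 /ṭ/ is itself a trigger — this domain ends here.
Targets with no active source: positions 1 4 5 7 stay [-emphatic].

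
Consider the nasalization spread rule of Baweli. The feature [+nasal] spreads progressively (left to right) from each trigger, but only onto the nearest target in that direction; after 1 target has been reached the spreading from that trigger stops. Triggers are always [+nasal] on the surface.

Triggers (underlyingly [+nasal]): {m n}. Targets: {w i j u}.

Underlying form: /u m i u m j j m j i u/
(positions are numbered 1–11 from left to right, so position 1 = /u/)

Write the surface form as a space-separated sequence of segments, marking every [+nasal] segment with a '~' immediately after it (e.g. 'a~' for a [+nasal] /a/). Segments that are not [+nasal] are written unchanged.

u m~ i~ u m~ j~ j m~ j~ i u

From /m/ at 2 rightward: 3 /i/ → [+nasal]; bound reached.
From /m/ at 5 rightward: 6 /j/ → [+nasal]; bound reached.
From /m/ at 8 rightward: 9 /j/ → [+nasal]; bound reached.
Targets with no active source: positions 1 4 7 10 11 stay [-nasal].
[+nasal] positions on the surface: 2 3 5 6 8 9.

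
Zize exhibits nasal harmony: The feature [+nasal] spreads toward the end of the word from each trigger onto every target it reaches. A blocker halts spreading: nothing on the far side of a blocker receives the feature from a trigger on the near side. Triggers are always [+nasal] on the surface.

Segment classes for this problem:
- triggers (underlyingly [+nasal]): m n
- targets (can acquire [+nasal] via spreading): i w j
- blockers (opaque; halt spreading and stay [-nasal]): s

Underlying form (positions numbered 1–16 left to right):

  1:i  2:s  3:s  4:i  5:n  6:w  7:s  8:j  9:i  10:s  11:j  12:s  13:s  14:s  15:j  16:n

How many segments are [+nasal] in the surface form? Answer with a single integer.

From /n/ at 5 rightward: 6 /w/ → [+nasal]; 7 /s/ blocks.
From /n/ at 16 rightward: word edge.
Targets with no active source: positions 1 4 8 9 11 15 stay [-nasal].
[+nasal] positions on the surface: 5 6 16.

3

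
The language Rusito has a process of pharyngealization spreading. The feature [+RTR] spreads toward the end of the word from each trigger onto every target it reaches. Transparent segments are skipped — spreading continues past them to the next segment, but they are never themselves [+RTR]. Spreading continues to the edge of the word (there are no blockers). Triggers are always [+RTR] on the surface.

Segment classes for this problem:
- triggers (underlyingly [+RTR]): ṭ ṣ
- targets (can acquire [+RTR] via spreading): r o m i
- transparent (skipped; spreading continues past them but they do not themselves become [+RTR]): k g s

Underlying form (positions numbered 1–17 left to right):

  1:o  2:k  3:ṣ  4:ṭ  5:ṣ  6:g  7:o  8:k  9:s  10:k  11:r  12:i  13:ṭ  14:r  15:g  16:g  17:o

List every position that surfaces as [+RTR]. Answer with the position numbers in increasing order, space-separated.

3 4 5 7 11 12 13 14 17

From /ṣ/ at 3 rightward: 4 /ṭ/ is itself a trigger — this domain ends here.
From /ṭ/ at 4 rightward: 5 /ṣ/ is itself a trigger — this domain ends here.
From /ṣ/ at 5 rightward: 6 /g/ transparent; 7 /o/ → [+RTR]; 8 /k/ transparent; 9 /s/ transparent; 10 /k/ transparent; 11 /r/ → [+RTR]; 12 /i/ → [+RTR]; 13 /ṭ/ is itself a trigger — this domain ends here.
From /ṭ/ at 13 rightward: 14 /r/ → [+RTR]; 15 /g/ transparent; 16 /g/ transparent; 17 /o/ → [+RTR]; word edge.
Target with no active source: position 1 stays [-emphatic].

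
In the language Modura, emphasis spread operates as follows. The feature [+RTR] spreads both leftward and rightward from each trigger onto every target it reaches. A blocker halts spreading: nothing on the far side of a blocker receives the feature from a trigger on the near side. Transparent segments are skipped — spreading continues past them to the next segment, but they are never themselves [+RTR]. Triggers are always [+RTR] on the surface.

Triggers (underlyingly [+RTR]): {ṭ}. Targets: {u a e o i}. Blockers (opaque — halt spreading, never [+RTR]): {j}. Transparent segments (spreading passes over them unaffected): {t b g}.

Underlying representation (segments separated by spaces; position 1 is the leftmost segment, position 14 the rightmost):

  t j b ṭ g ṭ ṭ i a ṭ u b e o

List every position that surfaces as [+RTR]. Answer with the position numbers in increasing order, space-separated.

4 6 7 8 9 10 11 13 14

From /ṭ/ at 4 rightward: 5 /g/ transparent; 6 /ṭ/ is itself a trigger — this domain ends here.
From /ṭ/ at 4 leftward: 3 /b/ transparent; 2 /j/ blocks.
From /ṭ/ at 6 rightward: 7 /ṭ/ is itself a trigger — this domain ends here.
From /ṭ/ at 6 leftward: 5 /g/ transparent; 4 /ṭ/ is itself a trigger — this domain ends here.
From /ṭ/ at 7 rightward: 8 /i/ → [+RTR]; 9 /a/ → [+RTR]; 10 /ṭ/ is itself a trigger — this domain ends here.
From /ṭ/ at 7 leftward: 6 /ṭ/ is itself a trigger — this domain ends here.
From /ṭ/ at 10 rightward: 11 /u/ → [+RTR]; 12 /b/ transparent; 13 /e/ → [+RTR]; 14 /o/ → [+RTR]; word edge.
From /ṭ/ at 10 leftward: 9 /a/ → [+RTR]; 8 /i/ → [+RTR]; 7 /ṭ/ is itself a trigger — this domain ends here.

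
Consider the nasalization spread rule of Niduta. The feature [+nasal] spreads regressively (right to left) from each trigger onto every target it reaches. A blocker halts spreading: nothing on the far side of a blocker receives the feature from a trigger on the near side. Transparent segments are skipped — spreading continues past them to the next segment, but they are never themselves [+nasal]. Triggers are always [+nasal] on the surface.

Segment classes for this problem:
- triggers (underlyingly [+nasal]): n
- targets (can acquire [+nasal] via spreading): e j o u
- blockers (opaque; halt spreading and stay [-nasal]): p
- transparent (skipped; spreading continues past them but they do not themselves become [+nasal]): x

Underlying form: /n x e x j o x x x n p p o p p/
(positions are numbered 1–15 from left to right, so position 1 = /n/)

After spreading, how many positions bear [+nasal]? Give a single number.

From /n/ at 1 leftward: word edge.
From /n/ at 10 leftward: 9 /x/ transparent; 8 /x/ transparent; 7 /x/ transparent; 6 /o/ → [+nasal]; 5 /j/ → [+nasal]; 4 /x/ transparent; 3 /e/ → [+nasal]; 2 /x/ transparent; 1 /n/ is itself a trigger — this domain ends here.
Target with no active source: position 13 stays [-nasal].
[+nasal] positions on the surface: 1 3 5 6 10.

5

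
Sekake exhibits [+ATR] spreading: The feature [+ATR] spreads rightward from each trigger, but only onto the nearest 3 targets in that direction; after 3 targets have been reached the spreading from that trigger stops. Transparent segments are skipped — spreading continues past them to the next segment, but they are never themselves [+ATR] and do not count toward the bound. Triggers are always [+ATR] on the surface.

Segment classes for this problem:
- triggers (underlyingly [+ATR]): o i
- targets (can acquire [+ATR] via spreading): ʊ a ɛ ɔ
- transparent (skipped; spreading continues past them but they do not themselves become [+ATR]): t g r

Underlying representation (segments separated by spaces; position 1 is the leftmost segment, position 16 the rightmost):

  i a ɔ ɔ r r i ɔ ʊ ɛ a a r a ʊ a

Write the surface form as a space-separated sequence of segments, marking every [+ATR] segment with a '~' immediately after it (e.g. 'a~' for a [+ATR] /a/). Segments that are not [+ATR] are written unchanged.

i~ a~ ɔ~ ɔ~ r r i~ ɔ~ ʊ~ ɛ~ a a r a ʊ a

From /i/ at 1 rightward: 2 /a/ → [+ATR]; 3 /ɔ/ → [+ATR]; 4 /ɔ/ → [+ATR]; bound reached.
From /i/ at 7 rightward: 8 /ɔ/ → [+ATR]; 9 /ʊ/ → [+ATR]; 10 /ɛ/ → [+ATR]; bound reached.
Targets with no active source: positions 11 12 14 15 16 stay [-ATR].
[+ATR] positions on the surface: 1 2 3 4 7 8 9 10.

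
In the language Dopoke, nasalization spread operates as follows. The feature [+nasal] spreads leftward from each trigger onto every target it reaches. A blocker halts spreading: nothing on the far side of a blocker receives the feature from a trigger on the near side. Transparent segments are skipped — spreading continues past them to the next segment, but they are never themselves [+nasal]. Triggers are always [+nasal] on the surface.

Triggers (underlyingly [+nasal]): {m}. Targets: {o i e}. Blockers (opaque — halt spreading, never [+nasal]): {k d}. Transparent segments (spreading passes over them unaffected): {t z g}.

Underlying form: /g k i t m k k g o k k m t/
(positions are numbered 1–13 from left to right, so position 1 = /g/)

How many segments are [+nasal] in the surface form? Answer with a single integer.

From /m/ at 5 leftward: 4 /t/ transparent; 3 /i/ → [+nasal]; 2 /k/ blocks.
From /m/ at 12 leftward: 11 /k/ blocks.
Target with no active source: position 9 stays [-nasal].
[+nasal] positions on the surface: 3 5 12.

3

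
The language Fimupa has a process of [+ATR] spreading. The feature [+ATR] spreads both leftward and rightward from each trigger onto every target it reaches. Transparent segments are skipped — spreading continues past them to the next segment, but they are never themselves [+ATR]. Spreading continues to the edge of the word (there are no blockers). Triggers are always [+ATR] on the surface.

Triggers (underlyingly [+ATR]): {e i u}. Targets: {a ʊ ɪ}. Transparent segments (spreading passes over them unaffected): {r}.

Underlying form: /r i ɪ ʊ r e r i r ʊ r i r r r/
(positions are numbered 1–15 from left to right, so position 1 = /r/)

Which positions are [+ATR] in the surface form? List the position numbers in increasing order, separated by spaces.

2 3 4 6 8 10 12

From /i/ at 2 rightward: 3 /ɪ/ → [+ATR]; 4 /ʊ/ → [+ATR]; 5 /r/ transparent; 6 /e/ is itself a trigger — this domain ends here.
From /i/ at 2 leftward: 1 /r/ transparent; word edge.
From /e/ at 6 rightward: 7 /r/ transparent; 8 /i/ is itself a trigger — this domain ends here.
From /e/ at 6 leftward: 5 /r/ transparent; 4 /ʊ/ → [+ATR]; 3 /ɪ/ → [+ATR]; 2 /i/ is itself a trigger — this domain ends here.
From /i/ at 8 rightward: 9 /r/ transparent; 10 /ʊ/ → [+ATR]; 11 /r/ transparent; 12 /i/ is itself a trigger — this domain ends here.
From /i/ at 8 leftward: 7 /r/ transparent; 6 /e/ is itself a trigger — this domain ends here.
From /i/ at 12 rightward: 13 /r/ transparent; 14 /r/ transparent; 15 /r/ transparent; word edge.
From /i/ at 12 leftward: 11 /r/ transparent; 10 /ʊ/ → [+ATR]; 9 /r/ transparent; 8 /i/ is itself a trigger — this domain ends here.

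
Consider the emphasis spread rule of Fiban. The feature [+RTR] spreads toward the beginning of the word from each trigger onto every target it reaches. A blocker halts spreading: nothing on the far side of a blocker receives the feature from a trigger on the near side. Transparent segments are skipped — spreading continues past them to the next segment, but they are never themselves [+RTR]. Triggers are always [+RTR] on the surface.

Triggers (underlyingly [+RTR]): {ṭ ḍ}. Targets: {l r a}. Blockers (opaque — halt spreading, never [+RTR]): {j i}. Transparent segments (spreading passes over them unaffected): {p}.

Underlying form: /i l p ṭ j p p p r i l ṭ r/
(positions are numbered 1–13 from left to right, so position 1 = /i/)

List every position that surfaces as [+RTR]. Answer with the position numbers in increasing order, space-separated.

From /ṭ/ at 4 leftward: 3 /p/ transparent; 2 /l/ → [+RTR]; 1 /i/ blocks.
From /ṭ/ at 12 leftward: 11 /l/ → [+RTR]; 10 /i/ blocks.
Targets with no active source: positions 9 13 stay [-emphatic].

2 4 11 12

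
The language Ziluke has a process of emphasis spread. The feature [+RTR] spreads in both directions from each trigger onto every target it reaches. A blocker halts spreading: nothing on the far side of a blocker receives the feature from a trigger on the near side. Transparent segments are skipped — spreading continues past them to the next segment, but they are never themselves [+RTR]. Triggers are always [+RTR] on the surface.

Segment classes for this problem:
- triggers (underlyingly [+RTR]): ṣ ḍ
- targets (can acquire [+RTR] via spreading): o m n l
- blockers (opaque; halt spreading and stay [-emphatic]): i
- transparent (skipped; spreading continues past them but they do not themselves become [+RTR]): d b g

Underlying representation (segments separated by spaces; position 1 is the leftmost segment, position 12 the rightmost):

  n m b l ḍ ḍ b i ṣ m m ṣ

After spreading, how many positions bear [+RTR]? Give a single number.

9

From /ḍ/ at 5 rightward: 6 /ḍ/ is itself a trigger — this domain ends here.
From /ḍ/ at 5 leftward: 4 /l/ → [+RTR]; 3 /b/ transparent; 2 /m/ → [+RTR]; 1 /n/ → [+RTR]; word edge.
From /ḍ/ at 6 rightward: 7 /b/ transparent; 8 /i/ blocks.
From /ḍ/ at 6 leftward: 5 /ḍ/ is itself a trigger — this domain ends here.
From /ṣ/ at 9 rightward: 10 /m/ → [+RTR]; 11 /m/ → [+RTR]; 12 /ṣ/ is itself a trigger — this domain ends here.
From /ṣ/ at 9 leftward: 8 /i/ blocks.
From /ṣ/ at 12 rightward: word edge.
From /ṣ/ at 12 leftward: 11 /m/ → [+RTR]; 10 /m/ → [+RTR]; 9 /ṣ/ is itself a trigger — this domain ends here.
[+RTR] positions on the surface: 1 2 4 5 6 9 10 11 12.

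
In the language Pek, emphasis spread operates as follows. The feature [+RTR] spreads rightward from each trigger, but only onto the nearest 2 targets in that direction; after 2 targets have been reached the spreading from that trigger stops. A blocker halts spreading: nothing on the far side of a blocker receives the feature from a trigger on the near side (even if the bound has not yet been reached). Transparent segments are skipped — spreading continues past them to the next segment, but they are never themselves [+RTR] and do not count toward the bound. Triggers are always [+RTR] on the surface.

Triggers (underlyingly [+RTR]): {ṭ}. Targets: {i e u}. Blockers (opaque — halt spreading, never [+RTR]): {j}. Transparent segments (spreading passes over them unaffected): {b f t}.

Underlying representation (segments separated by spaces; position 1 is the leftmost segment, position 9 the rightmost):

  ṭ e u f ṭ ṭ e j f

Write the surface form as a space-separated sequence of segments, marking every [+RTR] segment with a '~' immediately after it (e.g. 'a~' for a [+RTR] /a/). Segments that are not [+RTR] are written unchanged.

From /ṭ/ at 1 rightward: 2 /e/ → [+RTR]; 3 /u/ → [+RTR]; bound reached.
From /ṭ/ at 5 rightward: 6 /ṭ/ is itself a trigger — this domain ends here.
From /ṭ/ at 6 rightward: 7 /e/ → [+RTR]; 8 /j/ blocks.
[+RTR] positions on the surface: 1 2 3 5 6 7.

ṭ~ e~ u~ f ṭ~ ṭ~ e~ j f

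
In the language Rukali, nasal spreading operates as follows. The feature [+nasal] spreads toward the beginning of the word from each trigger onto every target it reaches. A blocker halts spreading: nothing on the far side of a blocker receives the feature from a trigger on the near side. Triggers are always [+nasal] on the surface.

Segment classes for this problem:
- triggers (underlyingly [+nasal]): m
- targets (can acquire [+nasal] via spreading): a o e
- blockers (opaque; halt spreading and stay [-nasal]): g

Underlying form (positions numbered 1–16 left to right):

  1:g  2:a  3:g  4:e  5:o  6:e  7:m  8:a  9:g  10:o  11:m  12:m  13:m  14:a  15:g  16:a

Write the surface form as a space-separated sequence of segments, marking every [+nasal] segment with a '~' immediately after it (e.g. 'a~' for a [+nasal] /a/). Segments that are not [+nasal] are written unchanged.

g a g e~ o~ e~ m~ a g o~ m~ m~ m~ a g a

From /m/ at 7 leftward: 6 /e/ → [+nasal]; 5 /o/ → [+nasal]; 4 /e/ → [+nasal]; 3 /g/ blocks.
From /m/ at 11 leftward: 10 /o/ → [+nasal]; 9 /g/ blocks.
From /m/ at 12 leftward: 11 /m/ is itself a trigger — this domain ends here.
From /m/ at 13 leftward: 12 /m/ is itself a trigger — this domain ends here.
Targets with no active source: positions 2 8 14 16 stay [-nasal].
[+nasal] positions on the surface: 4 5 6 7 10 11 12 13.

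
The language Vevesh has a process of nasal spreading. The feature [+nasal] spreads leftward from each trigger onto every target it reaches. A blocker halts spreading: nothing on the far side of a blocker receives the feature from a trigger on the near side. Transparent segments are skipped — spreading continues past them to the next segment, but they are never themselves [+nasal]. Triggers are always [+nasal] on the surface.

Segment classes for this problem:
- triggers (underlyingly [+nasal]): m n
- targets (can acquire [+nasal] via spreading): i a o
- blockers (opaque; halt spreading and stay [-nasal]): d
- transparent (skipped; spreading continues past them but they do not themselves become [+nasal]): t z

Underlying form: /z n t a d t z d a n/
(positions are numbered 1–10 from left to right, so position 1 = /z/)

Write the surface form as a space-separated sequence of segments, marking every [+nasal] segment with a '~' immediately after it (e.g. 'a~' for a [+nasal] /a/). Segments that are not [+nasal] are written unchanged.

From /n/ at 2 leftward: 1 /z/ transparent; word edge.
From /n/ at 10 leftward: 9 /a/ → [+nasal]; 8 /d/ blocks.
Target with no active source: position 4 stays [-nasal].
[+nasal] positions on the surface: 2 9 10.

z n~ t a d t z d a~ n~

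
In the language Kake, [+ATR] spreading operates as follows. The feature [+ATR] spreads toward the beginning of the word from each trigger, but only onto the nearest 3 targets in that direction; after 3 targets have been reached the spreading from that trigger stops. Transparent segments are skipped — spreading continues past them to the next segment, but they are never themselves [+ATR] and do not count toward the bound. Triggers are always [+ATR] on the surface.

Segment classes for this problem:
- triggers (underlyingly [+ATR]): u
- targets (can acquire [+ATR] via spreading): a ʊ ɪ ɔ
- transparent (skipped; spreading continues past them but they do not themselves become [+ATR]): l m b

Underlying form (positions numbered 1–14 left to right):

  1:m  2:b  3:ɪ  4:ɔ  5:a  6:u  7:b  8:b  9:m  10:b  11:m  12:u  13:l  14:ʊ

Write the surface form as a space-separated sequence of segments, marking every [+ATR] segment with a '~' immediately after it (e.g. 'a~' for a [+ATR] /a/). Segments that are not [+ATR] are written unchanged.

m b ɪ~ ɔ~ a~ u~ b b m b m u~ l ʊ

From /u/ at 6 leftward: 5 /a/ → [+ATR]; 4 /ɔ/ → [+ATR]; 3 /ɪ/ → [+ATR]; bound reached.
From /u/ at 12 leftward: 11 /m/ transparent; 10 /b/ transparent; 9 /m/ transparent; 8 /b/ transparent; 7 /b/ transparent; 6 /u/ is itself a trigger — this domain ends here.
Target with no active source: position 14 stays [-ATR].
[+ATR] positions on the surface: 3 4 5 6 12.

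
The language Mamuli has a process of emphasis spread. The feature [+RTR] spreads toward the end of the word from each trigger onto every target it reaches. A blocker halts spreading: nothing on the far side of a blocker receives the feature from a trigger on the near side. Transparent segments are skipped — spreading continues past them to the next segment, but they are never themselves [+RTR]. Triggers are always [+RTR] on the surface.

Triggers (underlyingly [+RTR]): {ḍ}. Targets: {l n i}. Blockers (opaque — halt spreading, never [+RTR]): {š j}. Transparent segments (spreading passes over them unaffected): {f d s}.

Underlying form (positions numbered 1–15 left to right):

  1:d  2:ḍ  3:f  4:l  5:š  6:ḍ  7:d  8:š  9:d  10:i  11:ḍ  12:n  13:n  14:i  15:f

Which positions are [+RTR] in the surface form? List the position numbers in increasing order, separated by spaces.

2 4 6 11 12 13 14

From /ḍ/ at 2 rightward: 3 /f/ transparent; 4 /l/ → [+RTR]; 5 /š/ blocks.
From /ḍ/ at 6 rightward: 7 /d/ transparent; 8 /š/ blocks.
From /ḍ/ at 11 rightward: 12 /n/ → [+RTR]; 13 /n/ → [+RTR]; 14 /i/ → [+RTR]; 15 /f/ transparent; word edge.
Target with no active source: position 10 stays [-emphatic].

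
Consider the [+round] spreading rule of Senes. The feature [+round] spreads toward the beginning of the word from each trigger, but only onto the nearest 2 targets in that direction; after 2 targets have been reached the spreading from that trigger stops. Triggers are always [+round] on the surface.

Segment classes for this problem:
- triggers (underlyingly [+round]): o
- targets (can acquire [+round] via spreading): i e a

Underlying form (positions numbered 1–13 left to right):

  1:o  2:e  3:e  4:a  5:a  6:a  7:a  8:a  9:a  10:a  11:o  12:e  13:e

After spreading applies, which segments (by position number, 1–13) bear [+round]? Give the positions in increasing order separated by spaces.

1 9 10 11

From /o/ at 1 leftward: word edge.
From /o/ at 11 leftward: 10 /a/ → [+round]; 9 /a/ → [+round]; bound reached.
Targets with no active source: positions 2 3 4 5 6 7 8 12 13 stay [-round].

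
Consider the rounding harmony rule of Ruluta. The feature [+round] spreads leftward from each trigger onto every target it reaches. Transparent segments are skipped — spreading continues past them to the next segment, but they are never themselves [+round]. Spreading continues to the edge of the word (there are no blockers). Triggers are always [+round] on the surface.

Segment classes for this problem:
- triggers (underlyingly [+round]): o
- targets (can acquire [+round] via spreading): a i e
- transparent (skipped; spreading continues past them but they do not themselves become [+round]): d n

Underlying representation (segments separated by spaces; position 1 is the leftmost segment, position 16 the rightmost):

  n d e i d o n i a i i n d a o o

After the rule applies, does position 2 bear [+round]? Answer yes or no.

From /o/ at 6 leftward: 5 /d/ transparent; 4 /i/ → [+round]; 3 /e/ → [+round]; 2 /d/ transparent; 1 /n/ transparent; word edge.
From /o/ at 15 leftward: 14 /a/ → [+round]; 13 /d/ transparent; 12 /n/ transparent; 11 /i/ → [+round]; 10 /i/ → [+round]; 9 /a/ → [+round]; 8 /i/ → [+round]; 7 /n/ transparent; 6 /o/ is itself a trigger — this domain ends here.
From /o/ at 16 leftward: 15 /o/ is itself a trigger — this domain ends here.
[+round] positions on the surface: 3 4 6 8 9 10 11 14 15 16.

no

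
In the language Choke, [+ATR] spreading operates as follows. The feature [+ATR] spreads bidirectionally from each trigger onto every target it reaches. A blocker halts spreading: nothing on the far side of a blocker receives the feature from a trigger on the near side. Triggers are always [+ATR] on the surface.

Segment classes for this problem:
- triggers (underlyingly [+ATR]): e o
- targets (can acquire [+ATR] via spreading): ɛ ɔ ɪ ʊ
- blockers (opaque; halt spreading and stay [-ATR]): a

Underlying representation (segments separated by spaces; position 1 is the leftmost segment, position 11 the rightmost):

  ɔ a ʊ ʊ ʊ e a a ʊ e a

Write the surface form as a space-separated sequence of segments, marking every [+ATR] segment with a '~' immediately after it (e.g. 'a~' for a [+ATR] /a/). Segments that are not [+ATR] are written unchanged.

ɔ a ʊ~ ʊ~ ʊ~ e~ a a ʊ~ e~ a

From /e/ at 6 rightward: 7 /a/ blocks.
From /e/ at 6 leftward: 5 /ʊ/ → [+ATR]; 4 /ʊ/ → [+ATR]; 3 /ʊ/ → [+ATR]; 2 /a/ blocks.
From /e/ at 10 rightward: 11 /a/ blocks.
From /e/ at 10 leftward: 9 /ʊ/ → [+ATR]; 8 /a/ blocks.
Target with no active source: position 1 stays [-ATR].
[+ATR] positions on the surface: 3 4 5 6 9 10.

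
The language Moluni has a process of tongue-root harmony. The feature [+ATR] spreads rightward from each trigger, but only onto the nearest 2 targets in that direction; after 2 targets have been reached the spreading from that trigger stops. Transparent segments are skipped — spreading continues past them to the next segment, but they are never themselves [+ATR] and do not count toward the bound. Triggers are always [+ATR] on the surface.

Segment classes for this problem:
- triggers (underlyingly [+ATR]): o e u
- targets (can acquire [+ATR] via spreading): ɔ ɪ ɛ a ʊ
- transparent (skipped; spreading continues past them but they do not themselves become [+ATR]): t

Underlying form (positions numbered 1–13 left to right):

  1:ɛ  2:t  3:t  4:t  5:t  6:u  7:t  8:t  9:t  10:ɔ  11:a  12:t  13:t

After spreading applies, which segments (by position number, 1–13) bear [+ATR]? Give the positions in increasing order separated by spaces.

From /u/ at 6 rightward: 7 /t/ transparent; 8 /t/ transparent; 9 /t/ transparent; 10 /ɔ/ → [+ATR]; 11 /a/ → [+ATR]; bound reached.
Target with no active source: position 1 stays [-ATR].

6 10 11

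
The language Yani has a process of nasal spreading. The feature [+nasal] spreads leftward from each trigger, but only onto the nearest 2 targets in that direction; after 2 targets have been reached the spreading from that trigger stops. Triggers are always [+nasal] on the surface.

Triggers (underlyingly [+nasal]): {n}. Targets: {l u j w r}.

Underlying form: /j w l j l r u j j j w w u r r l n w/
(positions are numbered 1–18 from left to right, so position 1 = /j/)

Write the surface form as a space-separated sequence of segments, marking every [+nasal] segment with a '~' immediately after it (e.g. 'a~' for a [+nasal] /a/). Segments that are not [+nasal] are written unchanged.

j w l j l r u j j j w w u r r~ l~ n~ w

From /n/ at 17 leftward: 16 /l/ → [+nasal]; 15 /r/ → [+nasal]; bound reached.
Targets with no active source: positions 1 2 3 4 5 6 7 8 9 10 11 12 13 14 18 stay [-nasal].
[+nasal] positions on the surface: 15 16 17.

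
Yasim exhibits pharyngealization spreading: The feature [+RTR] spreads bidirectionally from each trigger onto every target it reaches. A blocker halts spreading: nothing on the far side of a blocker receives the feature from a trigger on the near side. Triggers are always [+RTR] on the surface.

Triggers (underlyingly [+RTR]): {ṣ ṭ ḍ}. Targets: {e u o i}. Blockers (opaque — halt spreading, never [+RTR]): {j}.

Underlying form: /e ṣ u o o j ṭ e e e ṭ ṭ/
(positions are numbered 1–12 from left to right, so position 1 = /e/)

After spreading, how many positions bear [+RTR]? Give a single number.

From /ṣ/ at 2 rightward: 3 /u/ → [+RTR]; 4 /o/ → [+RTR]; 5 /o/ → [+RTR]; 6 /j/ blocks.
From /ṣ/ at 2 leftward: 1 /e/ → [+RTR]; word edge.
From /ṭ/ at 7 rightward: 8 /e/ → [+RTR]; 9 /e/ → [+RTR]; 10 /e/ → [+RTR]; 11 /ṭ/ is itself a trigger — this domain ends here.
From /ṭ/ at 7 leftward: 6 /j/ blocks.
From /ṭ/ at 11 rightward: 12 /ṭ/ is itself a trigger — this domain ends here.
From /ṭ/ at 11 leftward: 10 /e/ → [+RTR]; 9 /e/ → [+RTR]; 8 /e/ → [+RTR]; 7 /ṭ/ is itself a trigger — this domain ends here.
From /ṭ/ at 12 rightward: word edge.
From /ṭ/ at 12 leftward: 11 /ṭ/ is itself a trigger — this domain ends here.
[+RTR] positions on the surface: 1 2 3 4 5 7 8 9 10 11 12.

11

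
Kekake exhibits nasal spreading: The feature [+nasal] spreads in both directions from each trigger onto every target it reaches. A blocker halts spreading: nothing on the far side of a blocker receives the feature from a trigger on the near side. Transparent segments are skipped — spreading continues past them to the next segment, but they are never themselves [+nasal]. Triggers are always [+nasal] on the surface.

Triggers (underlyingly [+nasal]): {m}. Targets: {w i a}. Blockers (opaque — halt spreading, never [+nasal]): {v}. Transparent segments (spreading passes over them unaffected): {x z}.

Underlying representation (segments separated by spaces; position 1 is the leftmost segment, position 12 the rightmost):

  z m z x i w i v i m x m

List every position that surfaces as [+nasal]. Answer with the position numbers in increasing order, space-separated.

From /m/ at 2 rightward: 3 /z/ transparent; 4 /x/ transparent; 5 /i/ → [+nasal]; 6 /w/ → [+nasal]; 7 /i/ → [+nasal]; 8 /v/ blocks.
From /m/ at 2 leftward: 1 /z/ transparent; word edge.
From /m/ at 10 rightward: 11 /x/ transparent; 12 /m/ is itself a trigger — this domain ends here.
From /m/ at 10 leftward: 9 /i/ → [+nasal]; 8 /v/ blocks.
From /m/ at 12 rightward: word edge.
From /m/ at 12 leftward: 11 /x/ transparent; 10 /m/ is itself a trigger — this domain ends here.

2 5 6 7 9 10 12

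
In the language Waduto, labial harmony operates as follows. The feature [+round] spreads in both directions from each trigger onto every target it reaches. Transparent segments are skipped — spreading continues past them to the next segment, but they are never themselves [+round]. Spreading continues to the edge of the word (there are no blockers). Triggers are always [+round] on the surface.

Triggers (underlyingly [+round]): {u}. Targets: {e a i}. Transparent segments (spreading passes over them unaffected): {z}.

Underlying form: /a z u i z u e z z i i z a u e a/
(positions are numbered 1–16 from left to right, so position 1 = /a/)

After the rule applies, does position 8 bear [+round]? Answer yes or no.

From /u/ at 3 rightward: 4 /i/ → [+round]; 5 /z/ transparent; 6 /u/ is itself a trigger — this domain ends here.
From /u/ at 3 leftward: 2 /z/ transparent; 1 /a/ → [+round]; word edge.
From /u/ at 6 rightward: 7 /e/ → [+round]; 8 /z/ transparent; 9 /z/ transparent; 10 /i/ → [+round]; 11 /i/ → [+round]; 12 /z/ transparent; 13 /a/ → [+round]; 14 /u/ is itself a trigger — this domain ends here.
From /u/ at 6 leftward: 5 /z/ transparent; 4 /i/ → [+round]; 3 /u/ is itself a trigger — this domain ends here.
From /u/ at 14 rightward: 15 /e/ → [+round]; 16 /a/ → [+round]; word edge.
From /u/ at 14 leftward: 13 /a/ → [+round]; 12 /z/ transparent; 11 /i/ → [+round]; 10 /i/ → [+round]; 9 /z/ transparent; 8 /z/ transparent; 7 /e/ → [+round]; 6 /u/ is itself a trigger — this domain ends here.
[+round] positions on the surface: 1 3 4 6 7 10 11 13 14 15 16.

no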